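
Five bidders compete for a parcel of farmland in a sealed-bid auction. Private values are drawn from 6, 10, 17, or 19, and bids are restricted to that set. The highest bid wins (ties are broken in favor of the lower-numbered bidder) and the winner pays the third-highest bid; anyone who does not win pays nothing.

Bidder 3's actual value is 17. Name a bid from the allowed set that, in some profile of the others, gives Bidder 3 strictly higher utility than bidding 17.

19

Suppose Bidder 1 bids 6, Bidder 2 bids 6, Bidder 4 bids 6 and Bidder 5 bids 19.
Bid 17: loses, pays 0, utility 0.
Bid 19: wins, pays 6, utility 17 - 6 = 11.
So bidding 19 beats truth here (11 > 0).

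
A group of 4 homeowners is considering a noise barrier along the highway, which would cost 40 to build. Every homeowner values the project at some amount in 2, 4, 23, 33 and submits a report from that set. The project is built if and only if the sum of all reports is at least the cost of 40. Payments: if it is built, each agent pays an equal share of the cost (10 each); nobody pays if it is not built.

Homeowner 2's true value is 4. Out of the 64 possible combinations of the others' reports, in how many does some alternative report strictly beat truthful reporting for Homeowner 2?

Others report (2, 2, 33): truth gives -6; report 2 gives 0 > -6. Violating.
Others report (2, 33, 2): truth gives -6; report 2 gives 0 > -6. Violating.
Others report (33, 2, 2): truth gives -6; report 2 gives 0 > -6. Violating.
Others report (2, 2, 2): truth gives 0; no alternative beats it.
Others report (2, 2, 4): truth gives 0; no alternative beats it.
(Checking all 64 profiles: 3 have a profitable deviation, 61 do not.)

3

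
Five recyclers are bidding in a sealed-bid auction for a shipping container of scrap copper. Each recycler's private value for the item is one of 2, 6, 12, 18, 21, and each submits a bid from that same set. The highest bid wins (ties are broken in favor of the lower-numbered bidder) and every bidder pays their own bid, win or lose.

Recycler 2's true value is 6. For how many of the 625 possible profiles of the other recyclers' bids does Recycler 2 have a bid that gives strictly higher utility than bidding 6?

617

Others bid (2, 2, 2, 12): truth gives -6; bid 2 gives -2 > -6. Violating.
Others bid (2, 2, 2, 18): truth gives -6; bid 2 gives -2 > -6. Violating.
Others bid (2, 2, 2, 21): truth gives -6; bid 2 gives -2 > -6. Violating.
Others bid (2, 2, 6, 12): truth gives -6; bid 2 gives -2 > -6. Violating.
Others bid (2, 2, 2, 2): truth gives 0; no alternative beats it.
Others bid (2, 2, 2, 6): truth gives 0; no alternative beats it.
(Checking all 625 profiles: 617 have a profitable deviation, 8 do not.)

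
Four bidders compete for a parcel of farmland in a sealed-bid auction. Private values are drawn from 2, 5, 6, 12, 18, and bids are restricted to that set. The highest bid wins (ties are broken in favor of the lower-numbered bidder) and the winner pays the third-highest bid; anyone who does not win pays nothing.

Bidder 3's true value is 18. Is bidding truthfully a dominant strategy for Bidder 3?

Yes

Check each profile of the others' bids and compare truth against every alternative bid.
Others bid (2, 2, 18): truth gives 16, best alternative gives 0.
Others bid (2, 12, 2): truth gives 16, best alternative gives 0.
Others bid (12, 2, 2): truth gives 16, best alternative gives 0.
Others bid (2, 5, 18): truth gives 13, best alternative gives 0.
Others bid (2, 12, 5): truth gives 13, best alternative gives 0.
Others bid (5, 2, 18): truth gives 13, best alternative gives 0.
(Remaining 119 profiles checked similarly; truth is weakly best in each.)
In every case the truthful bid is at least as good as any alternative, so it is a dominant strategy.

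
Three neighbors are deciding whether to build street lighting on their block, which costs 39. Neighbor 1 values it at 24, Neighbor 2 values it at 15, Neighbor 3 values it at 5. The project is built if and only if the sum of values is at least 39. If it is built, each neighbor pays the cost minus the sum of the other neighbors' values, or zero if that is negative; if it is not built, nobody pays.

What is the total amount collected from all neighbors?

29

Total value 44 ≥ cost 39, so it is built.
Neighbor 1: others sum to 20; max(0, 39 - 20) = 19.
Neighbor 2: others sum to 29; max(0, 39 - 29) = 10.
Neighbor 3: others sum to 39; max(0, 39 - 39) = 0.
Total collected = 19 + 10 + 0 = 29.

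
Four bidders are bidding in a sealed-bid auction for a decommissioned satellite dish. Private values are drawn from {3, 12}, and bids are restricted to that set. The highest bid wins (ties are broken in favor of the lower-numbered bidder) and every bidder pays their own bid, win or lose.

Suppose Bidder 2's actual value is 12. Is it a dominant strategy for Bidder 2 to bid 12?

No

Consider the case where Bidder 1 bids 12, Bidder 3 bids 3 and Bidder 4 bids 3.
Truthful bid 12: loses but pays 12, utility -12.
Bid 3 instead: loses but pays 3, utility -3.
Since -3 > -12, bidding 3 is strictly better here, so truthful bidding is not dominant.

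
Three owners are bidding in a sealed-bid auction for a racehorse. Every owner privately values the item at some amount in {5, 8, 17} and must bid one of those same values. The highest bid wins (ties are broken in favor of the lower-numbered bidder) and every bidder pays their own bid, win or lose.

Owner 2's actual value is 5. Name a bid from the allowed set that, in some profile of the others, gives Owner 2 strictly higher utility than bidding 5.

Suppose Owner 1 bids 5 and Owner 3 bids 5.
Bid 5: loses but pays 5, utility -5.
Bid 8: wins, pays 8, utility 5 - 8 = -3.
So bidding 8 beats truth here (-3 > -5).

8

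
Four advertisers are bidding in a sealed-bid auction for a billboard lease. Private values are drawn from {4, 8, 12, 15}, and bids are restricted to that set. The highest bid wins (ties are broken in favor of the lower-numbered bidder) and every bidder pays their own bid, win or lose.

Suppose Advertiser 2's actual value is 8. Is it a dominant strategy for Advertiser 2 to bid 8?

No

Consider the case where Advertiser 1 bids 4, Advertiser 3 bids 4 and Advertiser 4 bids 12.
Truthful bid 8: loses but pays 8, utility -8.
Bid 4 instead: loses but pays 4, utility -4.
Since -4 > -8, bidding 4 is strictly better here, so truthful bidding is not dominant.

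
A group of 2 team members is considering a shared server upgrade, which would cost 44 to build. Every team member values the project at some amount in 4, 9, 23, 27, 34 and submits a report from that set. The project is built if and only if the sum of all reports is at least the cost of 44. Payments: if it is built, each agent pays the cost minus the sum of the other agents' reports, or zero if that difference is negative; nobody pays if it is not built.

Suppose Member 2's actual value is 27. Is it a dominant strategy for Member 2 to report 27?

Check each profile of the others' reports and compare truth against every alternative report.
Others report (34): truth gives 17, best alternative gives 17.
Others report (27): truth gives 10, best alternative gives 10.
Others report (23): truth gives 6, best alternative gives 6.
Others report (4): truth gives 0, best alternative gives 0.
Others report (9): truth gives 0, best alternative gives 0.
In every case the truthful report is at least as good as any alternative, so it is a dominant strategy.

Yes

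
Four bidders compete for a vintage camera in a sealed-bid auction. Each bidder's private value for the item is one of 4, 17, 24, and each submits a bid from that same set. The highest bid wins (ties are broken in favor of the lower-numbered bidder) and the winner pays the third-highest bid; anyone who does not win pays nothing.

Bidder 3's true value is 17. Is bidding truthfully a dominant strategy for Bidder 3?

No

Consider the case where Bidder 1 bids 4, Bidder 2 bids 4 and Bidder 4 bids 24.
Truthful bid 17: loses, pays 0, utility 0.
Bid 24 instead: wins, pays 4, utility 17 - 4 = 13.
Since 13 > 0, bidding 24 is strictly better here, so truthful bidding is not dominant.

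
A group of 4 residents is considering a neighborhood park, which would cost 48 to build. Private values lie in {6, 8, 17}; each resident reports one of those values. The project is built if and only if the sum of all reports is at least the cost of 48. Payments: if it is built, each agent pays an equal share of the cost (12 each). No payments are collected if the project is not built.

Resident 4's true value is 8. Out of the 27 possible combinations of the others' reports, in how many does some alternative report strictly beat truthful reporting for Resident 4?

3

Others report (6, 17, 17): truth gives -4; report 6 gives 0 > -4. Violating.
Others report (17, 6, 17): truth gives -4; report 6 gives 0 > -4. Violating.
Others report (17, 17, 6): truth gives -4; report 6 gives 0 > -4. Violating.
Others report (6, 6, 6): truth gives 0; no alternative beats it.
Others report (6, 6, 8): truth gives 0; no alternative beats it.
(Checking all 27 profiles: 3 have a profitable deviation, 24 do not.)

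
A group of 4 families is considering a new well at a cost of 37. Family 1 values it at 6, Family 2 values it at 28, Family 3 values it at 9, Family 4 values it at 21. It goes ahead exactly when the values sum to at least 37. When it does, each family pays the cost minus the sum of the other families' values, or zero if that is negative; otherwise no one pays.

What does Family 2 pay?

1

Total value 64 ≥ cost 37, so the project is built.
The other families' values sum to 36.
Cost minus that sum is 37 - 36 = 1.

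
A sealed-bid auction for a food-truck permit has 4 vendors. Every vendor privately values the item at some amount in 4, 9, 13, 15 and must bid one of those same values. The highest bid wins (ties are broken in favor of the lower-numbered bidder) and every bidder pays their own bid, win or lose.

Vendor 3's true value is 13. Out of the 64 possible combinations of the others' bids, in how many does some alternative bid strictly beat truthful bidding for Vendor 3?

Others bid (4, 4, 4): truth gives 0; bid 9 gives 4 > 0. Violating.
Others bid (4, 4, 9): truth gives 0; bid 9 gives 4 > 0. Violating.
Others bid (4, 4, 15): truth gives -13; bid 15 gives -2 > -13. Violating.
Others bid (4, 9, 15): truth gives -13; bid 15 gives -2 > -13. Violating.
Others bid (4, 4, 13): truth gives 0; no alternative beats it.
Others bid (4, 9, 4): truth gives 0; no alternative beats it.
(Checking all 64 profiles: 54 have a profitable deviation, 10 do not.)

54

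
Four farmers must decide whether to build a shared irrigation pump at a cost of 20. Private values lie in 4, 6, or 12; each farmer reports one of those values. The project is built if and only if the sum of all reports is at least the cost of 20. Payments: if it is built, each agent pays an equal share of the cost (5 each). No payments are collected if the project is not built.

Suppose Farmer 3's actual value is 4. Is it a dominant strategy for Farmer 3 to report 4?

Yes

Check each profile of the others' reports and compare truth against every alternative report.
Others report (4, 4, 6): truth gives 0, best alternative gives -1.
Others report (4, 6, 4): truth gives 0, best alternative gives -1.
Others report (6, 4, 4): truth gives 0, best alternative gives -1.
Others report (4, 4, 12): truth gives -1, best alternative gives -1.
Others report (4, 6, 6): truth gives -1, best alternative gives -1.
Others report (4, 6, 12): truth gives -1, best alternative gives -1.
(Remaining 21 profiles checked similarly; truth is weakly best in each.)
In every case the truthful report is at least as good as any alternative, so it is a dominant strategy.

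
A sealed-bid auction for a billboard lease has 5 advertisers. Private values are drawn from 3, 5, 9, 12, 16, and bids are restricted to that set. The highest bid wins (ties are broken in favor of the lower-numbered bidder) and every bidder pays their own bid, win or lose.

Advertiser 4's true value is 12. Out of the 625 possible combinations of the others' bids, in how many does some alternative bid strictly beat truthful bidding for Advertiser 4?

541

Others bid (3, 3, 3, 3): truth gives 0; bid 5 gives 7 > 0. Violating.
Others bid (3, 3, 3, 5): truth gives 0; bid 5 gives 7 > 0. Violating.
Others bid (3, 3, 3, 9): truth gives 0; bid 9 gives 3 > 0. Violating.
Others bid (3, 3, 3, 16): truth gives -12; bid 3 gives -3 > -12. Violating.
Others bid (3, 3, 3, 12): truth gives 0; no alternative beats it.
Others bid (3, 3, 5, 12): truth gives 0; no alternative beats it.
(Checking all 625 profiles: 541 have a profitable deviation, 84 do not.)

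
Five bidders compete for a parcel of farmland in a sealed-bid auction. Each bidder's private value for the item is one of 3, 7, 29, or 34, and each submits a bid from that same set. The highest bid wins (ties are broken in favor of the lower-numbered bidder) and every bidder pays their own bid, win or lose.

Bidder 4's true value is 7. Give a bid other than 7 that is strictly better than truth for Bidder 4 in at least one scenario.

Suppose Bidder 1 bids 3, Bidder 2 bids 3, Bidder 3 bids 3 and Bidder 5 bids 29.
Bid 7: loses but pays 7, utility -7.
Bid 3: loses but pays 3, utility -3.
So bidding 3 beats truth here (-3 > -7).

3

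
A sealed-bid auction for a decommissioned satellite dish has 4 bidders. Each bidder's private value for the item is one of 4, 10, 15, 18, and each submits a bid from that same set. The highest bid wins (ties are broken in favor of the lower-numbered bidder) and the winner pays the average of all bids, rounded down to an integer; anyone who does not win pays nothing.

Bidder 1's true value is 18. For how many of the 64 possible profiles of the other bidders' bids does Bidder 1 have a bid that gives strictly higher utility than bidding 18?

20

Others bid (4, 4, 4): truth gives 11; bid 4 gives 14 > 11. Violating.
Others bid (4, 4, 10): truth gives 9; bid 10 gives 11 > 9. Violating.
Others bid (4, 4, 15): truth gives 8; bid 15 gives 9 > 8. Violating.
Others bid (4, 10, 4): truth gives 9; bid 10 gives 11 > 9. Violating.
Others bid (4, 4, 18): truth gives 7; no alternative beats it.
Others bid (4, 10, 15): truth gives 7; no alternative beats it.
(Checking all 64 profiles: 20 have a profitable deviation, 44 do not.)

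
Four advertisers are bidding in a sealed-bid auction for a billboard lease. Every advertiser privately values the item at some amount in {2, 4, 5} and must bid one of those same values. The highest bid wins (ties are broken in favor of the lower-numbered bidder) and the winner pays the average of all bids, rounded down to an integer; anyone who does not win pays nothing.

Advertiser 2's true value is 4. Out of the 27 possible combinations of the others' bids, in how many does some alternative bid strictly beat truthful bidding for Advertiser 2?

Others bid (2, 2, 5): truth gives 0; bid 5 gives 1 > 0. Violating.
Others bid (2, 5, 2): truth gives 0; bid 5 gives 1 > 0. Violating.
Others bid (4, 2, 2): truth gives 0; bid 5 gives 1 > 0. Violating.
Others bid (4, 2, 4): truth gives 0; bid 5 gives 1 > 0. Violating.
Others bid (2, 2, 2): truth gives 2; no alternative beats it.
Others bid (2, 2, 4): truth gives 1; no alternative beats it.
(Checking all 27 profiles: 5 have a profitable deviation, 22 do not.)

5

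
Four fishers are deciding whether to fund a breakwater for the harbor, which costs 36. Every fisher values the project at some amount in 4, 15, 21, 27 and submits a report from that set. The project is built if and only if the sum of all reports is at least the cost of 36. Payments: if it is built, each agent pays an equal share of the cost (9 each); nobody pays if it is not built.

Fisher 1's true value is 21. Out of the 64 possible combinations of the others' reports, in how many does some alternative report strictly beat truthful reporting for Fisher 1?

Others report (4, 4, 4): truth gives 0; report 27 gives 12 > 0. Violating.
Others report (4, 4, 15): truth gives 12; no alternative beats it.
Others report (4, 4, 21): truth gives 12; no alternative beats it.
(Checking all 64 profiles: 1 has a profitable deviation, 63 do not.)

1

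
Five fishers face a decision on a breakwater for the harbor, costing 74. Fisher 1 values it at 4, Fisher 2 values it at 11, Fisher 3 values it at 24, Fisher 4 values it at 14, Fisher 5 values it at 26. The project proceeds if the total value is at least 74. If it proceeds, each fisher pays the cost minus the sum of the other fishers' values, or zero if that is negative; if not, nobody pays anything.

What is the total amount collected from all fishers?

55

Total value 79 ≥ cost 74, so it is built.
Fisher 1: others sum to 75; max(0, 74 - 75) = 0.
Fisher 2: others sum to 68; max(0, 74 - 68) = 6.
Fisher 3: others sum to 55; max(0, 74 - 55) = 19.
Fisher 4: others sum to 65; max(0, 74 - 65) = 9.
Fisher 5: others sum to 53; max(0, 74 - 53) = 21.
Total collected = 0 + 6 + 19 + 9 + 21 = 55.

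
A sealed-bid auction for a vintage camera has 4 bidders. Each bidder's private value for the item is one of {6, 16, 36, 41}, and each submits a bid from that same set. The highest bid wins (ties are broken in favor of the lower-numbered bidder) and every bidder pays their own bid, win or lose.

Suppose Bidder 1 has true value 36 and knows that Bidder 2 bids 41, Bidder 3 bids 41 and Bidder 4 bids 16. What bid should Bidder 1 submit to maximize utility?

41

Bid 6: loses but pays 6, utility -6.
Bid 16: loses but pays 16, utility -16.
Bid 36: loses but pays 36, utility -36.
Bid 41: wins, pays 41, utility 36 - 41 = -5.
The best choice is 41 with utility -5.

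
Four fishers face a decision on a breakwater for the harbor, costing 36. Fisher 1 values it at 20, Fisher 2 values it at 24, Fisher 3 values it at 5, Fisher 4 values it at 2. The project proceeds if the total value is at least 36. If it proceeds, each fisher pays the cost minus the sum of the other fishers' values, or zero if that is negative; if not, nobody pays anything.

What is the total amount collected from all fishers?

14

Total value 51 ≥ cost 36, so it is built.
Fisher 1: others sum to 31; max(0, 36 - 31) = 5.
Fisher 2: others sum to 27; max(0, 36 - 27) = 9.
Fisher 3: others sum to 46; max(0, 36 - 46) = 0.
Fisher 4: others sum to 49; max(0, 36 - 49) = 0.
Total collected = 5 + 9 + 0 + 0 = 14.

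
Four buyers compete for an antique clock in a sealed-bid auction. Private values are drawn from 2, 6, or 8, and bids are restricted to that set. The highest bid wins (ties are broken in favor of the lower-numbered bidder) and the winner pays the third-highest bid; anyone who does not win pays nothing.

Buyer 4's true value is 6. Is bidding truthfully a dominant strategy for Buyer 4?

No

Consider the case where Buyer 1 bids 2, Buyer 2 bids 2 and Buyer 3 bids 6.
Truthful bid 6: loses, pays 0, utility 0.
Bid 8 instead: wins, pays 2, utility 6 - 2 = 4.
Since 4 > 0, bidding 8 is strictly better here, so truthful bidding is not dominant.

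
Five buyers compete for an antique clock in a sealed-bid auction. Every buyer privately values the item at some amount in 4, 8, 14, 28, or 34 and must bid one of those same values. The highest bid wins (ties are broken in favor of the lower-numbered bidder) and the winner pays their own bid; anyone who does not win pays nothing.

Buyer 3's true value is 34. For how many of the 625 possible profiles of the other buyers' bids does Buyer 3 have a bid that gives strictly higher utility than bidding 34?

144

Others bid (4, 4, 4, 4): truth gives 0; bid 8 gives 26 > 0. Violating.
Others bid (4, 4, 4, 8): truth gives 0; bid 8 gives 26 > 0. Violating.
Others bid (4, 4, 4, 14): truth gives 0; bid 14 gives 20 > 0. Violating.
Others bid (4, 4, 4, 28): truth gives 0; bid 28 gives 6 > 0. Violating.
Others bid (4, 4, 4, 34): truth gives 0; no alternative beats it.
Others bid (4, 4, 8, 34): truth gives 0; no alternative beats it.
(Checking all 625 profiles: 144 have a profitable deviation, 481 do not.)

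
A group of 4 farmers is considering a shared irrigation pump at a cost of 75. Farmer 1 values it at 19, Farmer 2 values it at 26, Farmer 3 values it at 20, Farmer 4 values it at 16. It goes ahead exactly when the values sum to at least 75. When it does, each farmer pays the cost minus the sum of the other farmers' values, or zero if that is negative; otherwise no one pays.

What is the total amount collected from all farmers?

Total value 81 ≥ cost 75, so it is built.
Farmer 1: others sum to 62; max(0, 75 - 62) = 13.
Farmer 2: others sum to 55; max(0, 75 - 55) = 20.
Farmer 3: others sum to 61; max(0, 75 - 61) = 14.
Farmer 4: others sum to 65; max(0, 75 - 65) = 10.
Total collected = 13 + 20 + 14 + 10 = 57.

57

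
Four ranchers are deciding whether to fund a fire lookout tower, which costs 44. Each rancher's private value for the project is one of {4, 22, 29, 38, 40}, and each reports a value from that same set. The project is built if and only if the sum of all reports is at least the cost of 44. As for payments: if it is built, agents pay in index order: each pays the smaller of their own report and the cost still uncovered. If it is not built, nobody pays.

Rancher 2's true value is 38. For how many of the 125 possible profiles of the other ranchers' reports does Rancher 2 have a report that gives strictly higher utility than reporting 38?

97

Others report (4, 4, 22): truth gives 0; report 22 gives 16 > 0. Violating.
Others report (4, 4, 29): truth gives 0; report 22 gives 16 > 0. Violating.
Others report (4, 4, 38): truth gives 0; report 4 gives 34 > 0. Violating.
Others report (4, 4, 40): truth gives 0; report 4 gives 34 > 0. Violating.
Others report (4, 4, 4): truth gives 0; no alternative beats it.
Others report (22, 4, 4): truth gives 16; no alternative beats it.
(Checking all 125 profiles: 97 have a profitable deviation, 28 do not.)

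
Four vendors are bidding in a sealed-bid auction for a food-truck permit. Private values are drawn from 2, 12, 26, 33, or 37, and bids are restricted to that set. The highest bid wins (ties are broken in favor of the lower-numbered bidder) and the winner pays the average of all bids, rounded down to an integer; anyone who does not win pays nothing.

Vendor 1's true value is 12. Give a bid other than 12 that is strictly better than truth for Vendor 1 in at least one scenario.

Suppose Vendor 2 bids 2, Vendor 3 bids 2 and Vendor 4 bids 2.
Bid 12: wins, pays 4, utility 12 - 4 = 8.
Bid 2: wins, pays 2, utility 12 - 2 = 10.
So bidding 2 beats truth here (10 > 8).

2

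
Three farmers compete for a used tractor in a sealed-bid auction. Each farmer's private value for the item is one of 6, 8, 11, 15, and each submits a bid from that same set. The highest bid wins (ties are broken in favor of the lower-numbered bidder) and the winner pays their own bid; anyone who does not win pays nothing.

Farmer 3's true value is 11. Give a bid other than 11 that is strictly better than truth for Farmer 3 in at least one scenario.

8

Suppose Farmer 1 bids 6 and Farmer 2 bids 6.
Bid 11: wins, pays 11, utility 11 - 11 = 0.
Bid 8: wins, pays 8, utility 11 - 8 = 3.
So bidding 8 beats truth here (3 > 0).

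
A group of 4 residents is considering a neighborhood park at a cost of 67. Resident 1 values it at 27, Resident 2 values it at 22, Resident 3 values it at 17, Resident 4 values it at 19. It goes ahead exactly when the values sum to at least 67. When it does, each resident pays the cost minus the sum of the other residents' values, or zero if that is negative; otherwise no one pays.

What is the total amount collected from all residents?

Total value 85 ≥ cost 67, so it is built.
Resident 1: others sum to 58; max(0, 67 - 58) = 9.
Resident 2: others sum to 63; max(0, 67 - 63) = 4.
Resident 3: others sum to 68; max(0, 67 - 68) = 0.
Resident 4: others sum to 66; max(0, 67 - 66) = 1.
Total collected = 9 + 4 + 0 + 1 = 14.

14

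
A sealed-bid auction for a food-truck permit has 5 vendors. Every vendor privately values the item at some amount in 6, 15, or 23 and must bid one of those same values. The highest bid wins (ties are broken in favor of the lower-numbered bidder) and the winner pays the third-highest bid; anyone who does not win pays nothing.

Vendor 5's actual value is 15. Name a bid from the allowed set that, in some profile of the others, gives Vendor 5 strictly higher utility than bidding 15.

Suppose Vendor 1 bids 6, Vendor 2 bids 6, Vendor 3 bids 6 and Vendor 4 bids 15.
Bid 15: loses, pays 0, utility 0.
Bid 23: wins, pays 6, utility 15 - 6 = 9.
So bidding 23 beats truth here (9 > 0).

23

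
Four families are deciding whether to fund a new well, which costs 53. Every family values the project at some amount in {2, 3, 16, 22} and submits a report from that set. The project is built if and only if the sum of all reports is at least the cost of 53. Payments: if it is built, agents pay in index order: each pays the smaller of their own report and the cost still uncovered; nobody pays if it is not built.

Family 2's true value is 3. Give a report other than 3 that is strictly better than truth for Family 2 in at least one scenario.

Suppose Family 1 reports 16, Family 3 reports 16 and Family 4 reports 22.
Report 3: project built, pays 3, utility 3 - 3 = 0.
Report 2: project built, pays 2, utility 3 - 2 = 1.
So reporting 2 beats truth here (1 > 0).

2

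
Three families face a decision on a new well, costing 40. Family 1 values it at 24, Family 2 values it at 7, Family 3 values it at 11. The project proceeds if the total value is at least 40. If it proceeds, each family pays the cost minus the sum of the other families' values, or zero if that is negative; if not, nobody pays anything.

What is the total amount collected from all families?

36

Total value 42 ≥ cost 40, so it is built.
Family 1: others sum to 18; max(0, 40 - 18) = 22.
Family 2: others sum to 35; max(0, 40 - 35) = 5.
Family 3: others sum to 31; max(0, 40 - 31) = 9.
Total collected = 22 + 5 + 9 = 36.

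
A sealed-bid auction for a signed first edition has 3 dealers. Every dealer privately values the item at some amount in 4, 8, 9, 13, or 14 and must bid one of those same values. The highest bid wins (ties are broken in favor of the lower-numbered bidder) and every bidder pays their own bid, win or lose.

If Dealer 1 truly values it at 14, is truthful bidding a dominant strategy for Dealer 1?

Consider the case where Dealer 2 bids 4 and Dealer 3 bids 4.
Truthful bid 14: wins, pays 14, utility 14 - 14 = 0.
Bid 4 instead: wins, pays 4, utility 14 - 4 = 10.
Since 10 > 0, bidding 4 is strictly better here, so truthful bidding is not dominant.

No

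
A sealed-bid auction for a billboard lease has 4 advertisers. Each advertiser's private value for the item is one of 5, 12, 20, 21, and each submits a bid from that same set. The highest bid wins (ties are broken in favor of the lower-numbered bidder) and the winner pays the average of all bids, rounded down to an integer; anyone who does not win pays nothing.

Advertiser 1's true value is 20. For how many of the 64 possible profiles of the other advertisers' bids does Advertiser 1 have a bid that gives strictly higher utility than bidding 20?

Others bid (5, 5, 5): truth gives 12; bid 5 gives 15 > 12. Violating.
Others bid (5, 5, 12): truth gives 10; bid 12 gives 12 > 10. Violating.
Others bid (5, 5, 21): truth gives 0; bid 21 gives 7 > 0. Violating.
Others bid (5, 12, 5): truth gives 10; bid 12 gives 12 > 10. Violating.
Others bid (5, 5, 20): truth gives 8; no alternative beats it.
Others bid (5, 12, 20): truth gives 6; no alternative beats it.
(Checking all 64 profiles: 38 have a profitable deviation, 26 do not.)

38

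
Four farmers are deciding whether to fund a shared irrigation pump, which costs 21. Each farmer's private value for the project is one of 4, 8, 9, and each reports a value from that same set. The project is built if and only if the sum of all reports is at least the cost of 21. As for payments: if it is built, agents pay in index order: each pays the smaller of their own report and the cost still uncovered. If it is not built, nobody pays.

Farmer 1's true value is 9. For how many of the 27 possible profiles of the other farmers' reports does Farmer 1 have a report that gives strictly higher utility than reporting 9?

Others report (4, 4, 8): truth gives 0; report 8 gives 1 > 0. Violating.
Others report (4, 4, 9): truth gives 0; report 4 gives 5 > 0. Violating.
Others report (4, 8, 4): truth gives 0; report 8 gives 1 > 0. Violating.
Others report (4, 8, 8): truth gives 0; report 4 gives 5 > 0. Violating.
Others report (4, 4, 4): truth gives 0; no alternative beats it.
(Checking all 27 profiles: 26 have a profitable deviation, 1 does not.)

26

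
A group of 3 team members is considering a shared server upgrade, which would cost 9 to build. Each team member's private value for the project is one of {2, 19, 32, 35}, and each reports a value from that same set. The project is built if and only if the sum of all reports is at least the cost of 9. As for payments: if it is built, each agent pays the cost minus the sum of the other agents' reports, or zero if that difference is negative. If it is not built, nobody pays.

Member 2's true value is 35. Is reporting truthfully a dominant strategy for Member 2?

Check each profile of the others' reports and compare truth against every alternative report.
Others report (2, 19): truth gives 35, best alternative gives 35.
Others report (2, 32): truth gives 35, best alternative gives 35.
Others report (2, 35): truth gives 35, best alternative gives 35.
Others report (19, 2): truth gives 35, best alternative gives 35.
Others report (19, 19): truth gives 35, best alternative gives 35.
Others report (19, 32): truth gives 35, best alternative gives 35.
(Remaining 10 profiles checked similarly; truth is weakly best in each.)
In every case the truthful report is at least as good as any alternative, so it is a dominant strategy.

Yes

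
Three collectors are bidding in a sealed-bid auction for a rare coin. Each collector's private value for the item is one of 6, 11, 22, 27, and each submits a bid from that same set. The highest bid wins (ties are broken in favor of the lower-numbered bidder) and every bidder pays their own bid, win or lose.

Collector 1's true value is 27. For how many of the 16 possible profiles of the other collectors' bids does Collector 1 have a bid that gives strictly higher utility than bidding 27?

9

Others bid (6, 6): truth gives 0; bid 6 gives 21 > 0. Violating.
Others bid (6, 11): truth gives 0; bid 11 gives 16 > 0. Violating.
Others bid (6, 22): truth gives 0; bid 22 gives 5 > 0. Violating.
Others bid (11, 6): truth gives 0; bid 11 gives 16 > 0. Violating.
Others bid (6, 27): truth gives 0; no alternative beats it.
Others bid (11, 27): truth gives 0; no alternative beats it.
(Checking all 16 profiles: 9 have a profitable deviation, 7 do not.)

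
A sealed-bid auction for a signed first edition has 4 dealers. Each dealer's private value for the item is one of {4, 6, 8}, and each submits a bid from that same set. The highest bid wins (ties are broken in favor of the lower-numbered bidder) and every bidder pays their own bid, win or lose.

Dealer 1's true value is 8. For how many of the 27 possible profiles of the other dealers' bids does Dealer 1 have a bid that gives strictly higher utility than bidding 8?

8

Others bid (4, 4, 4): truth gives 0; bid 4 gives 4 > 0. Violating.
Others bid (4, 4, 6): truth gives 0; bid 6 gives 2 > 0. Violating.
Others bid (4, 6, 4): truth gives 0; bid 6 gives 2 > 0. Violating.
Others bid (4, 6, 6): truth gives 0; bid 6 gives 2 > 0. Violating.
Others bid (4, 4, 8): truth gives 0; no alternative beats it.
Others bid (4, 6, 8): truth gives 0; no alternative beats it.
(Checking all 27 profiles: 8 have a profitable deviation, 19 do not.)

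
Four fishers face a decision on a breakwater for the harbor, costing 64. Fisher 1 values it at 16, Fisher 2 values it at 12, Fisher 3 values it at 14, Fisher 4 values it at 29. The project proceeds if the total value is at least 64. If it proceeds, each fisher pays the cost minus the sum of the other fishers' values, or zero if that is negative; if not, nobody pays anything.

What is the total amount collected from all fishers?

43

Total value 71 ≥ cost 64, so it is built.
Fisher 1: others sum to 55; max(0, 64 - 55) = 9.
Fisher 2: others sum to 59; max(0, 64 - 59) = 5.
Fisher 3: others sum to 57; max(0, 64 - 57) = 7.
Fisher 4: others sum to 42; max(0, 64 - 42) = 22.
Total collected = 9 + 5 + 7 + 22 = 43.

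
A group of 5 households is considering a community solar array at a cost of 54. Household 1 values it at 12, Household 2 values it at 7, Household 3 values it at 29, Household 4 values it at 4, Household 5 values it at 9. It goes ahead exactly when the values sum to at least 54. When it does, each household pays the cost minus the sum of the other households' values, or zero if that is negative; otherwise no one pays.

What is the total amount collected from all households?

29

Total value 61 ≥ cost 54, so it is built.
Household 1: others sum to 49; max(0, 54 - 49) = 5.
Household 2: others sum to 54; max(0, 54 - 54) = 0.
Household 3: others sum to 32; max(0, 54 - 32) = 22.
Household 4: others sum to 57; max(0, 54 - 57) = 0.
Household 5: others sum to 52; max(0, 54 - 52) = 2.
Total collected = 5 + 0 + 22 + 0 + 2 = 29.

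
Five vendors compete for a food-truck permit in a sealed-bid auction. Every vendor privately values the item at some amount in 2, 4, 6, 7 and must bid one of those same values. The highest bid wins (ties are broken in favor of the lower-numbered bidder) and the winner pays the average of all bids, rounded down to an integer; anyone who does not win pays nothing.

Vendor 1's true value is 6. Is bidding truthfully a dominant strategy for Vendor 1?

Consider the case where Vendor 2 bids 2, Vendor 3 bids 2, Vendor 4 bids 2 and Vendor 5 bids 4.
Truthful bid 6: wins, pays 3, utility 6 - 3 = 3.
Bid 4 instead: wins, pays 2, utility 6 - 2 = 4.
Since 4 > 3, bidding 4 is strictly better here, so truthful bidding is not dominant.

No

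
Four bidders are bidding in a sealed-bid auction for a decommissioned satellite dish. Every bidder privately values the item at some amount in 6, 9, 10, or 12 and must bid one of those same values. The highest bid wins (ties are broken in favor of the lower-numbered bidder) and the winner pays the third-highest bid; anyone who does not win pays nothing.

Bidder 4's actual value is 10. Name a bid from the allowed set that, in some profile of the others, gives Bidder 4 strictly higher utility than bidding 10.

12

Suppose Bidder 1 bids 6, Bidder 2 bids 6 and Bidder 3 bids 10.
Bid 10: loses, pays 0, utility 0.
Bid 12: wins, pays 6, utility 10 - 6 = 4.
So bidding 12 beats truth here (4 > 0).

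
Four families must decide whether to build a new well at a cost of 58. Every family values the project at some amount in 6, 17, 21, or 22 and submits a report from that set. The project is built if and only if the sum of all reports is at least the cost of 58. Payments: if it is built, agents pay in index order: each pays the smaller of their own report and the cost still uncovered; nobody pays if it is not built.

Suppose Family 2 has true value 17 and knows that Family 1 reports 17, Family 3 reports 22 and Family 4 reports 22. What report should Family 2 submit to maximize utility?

Report 6: project built, pays 6, utility 17 - 6 = 11.
Report 17: project built, pays 17, utility 17 - 17 = 0.
Report 21: project built, pays 21, utility 17 - 21 = -4.
Report 22: project built, pays 22, utility 17 - 22 = -5.
The best choice is 6 with utility 11.

6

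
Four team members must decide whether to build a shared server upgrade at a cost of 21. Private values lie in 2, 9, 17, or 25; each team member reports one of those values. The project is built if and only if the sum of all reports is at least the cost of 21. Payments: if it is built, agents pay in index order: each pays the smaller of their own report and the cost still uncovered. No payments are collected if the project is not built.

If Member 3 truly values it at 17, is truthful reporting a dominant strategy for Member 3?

No

Consider the case where Member 1 reports 2, Member 2 reports 2 and Member 4 reports 9.
Truthful report 17: project built, pays 17, utility 17 - 17 = 0.
Report 9 instead: project built, pays 9, utility 17 - 9 = 8.
Since 8 > 0, reporting 9 is strictly better here, so truthful reporting is not dominant.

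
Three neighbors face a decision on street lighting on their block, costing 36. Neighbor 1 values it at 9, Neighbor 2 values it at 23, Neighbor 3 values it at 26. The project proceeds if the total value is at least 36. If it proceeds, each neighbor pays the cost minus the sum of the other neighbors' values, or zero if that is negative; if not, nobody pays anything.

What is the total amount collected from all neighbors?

Total value 58 ≥ cost 36, so it is built.
Neighbor 1: others sum to 49; max(0, 36 - 49) = 0.
Neighbor 2: others sum to 35; max(0, 36 - 35) = 1.
Neighbor 3: others sum to 32; max(0, 36 - 32) = 4.
Total collected = 0 + 1 + 4 = 5.

5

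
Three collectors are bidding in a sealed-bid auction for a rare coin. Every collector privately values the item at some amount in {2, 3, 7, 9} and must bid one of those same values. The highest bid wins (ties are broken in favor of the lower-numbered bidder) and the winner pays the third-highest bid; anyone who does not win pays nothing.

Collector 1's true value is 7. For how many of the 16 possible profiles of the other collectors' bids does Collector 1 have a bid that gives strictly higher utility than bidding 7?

4

Others bid (2, 9): truth gives 0; bid 9 gives 5 > 0. Violating.
Others bid (3, 9): truth gives 0; bid 9 gives 4 > 0. Violating.
Others bid (9, 2): truth gives 0; bid 9 gives 5 > 0. Violating.
Others bid (9, 3): truth gives 0; bid 9 gives 4 > 0. Violating.
Others bid (2, 2): truth gives 5; no alternative beats it.
Others bid (2, 3): truth gives 5; no alternative beats it.
(Checking all 16 profiles: 4 have a profitable deviation, 12 do not.)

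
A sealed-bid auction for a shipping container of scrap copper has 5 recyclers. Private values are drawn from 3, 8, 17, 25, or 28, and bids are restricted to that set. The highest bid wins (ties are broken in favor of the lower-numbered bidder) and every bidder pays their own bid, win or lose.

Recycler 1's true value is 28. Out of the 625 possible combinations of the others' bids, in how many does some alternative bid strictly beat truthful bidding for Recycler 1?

256

Others bid (3, 3, 3, 3): truth gives 0; bid 3 gives 25 > 0. Violating.
Others bid (3, 3, 3, 8): truth gives 0; bid 8 gives 20 > 0. Violating.
Others bid (3, 3, 3, 17): truth gives 0; bid 17 gives 11 > 0. Violating.
Others bid (3, 3, 3, 25): truth gives 0; bid 25 gives 3 > 0. Violating.
Others bid (3, 3, 3, 28): truth gives 0; no alternative beats it.
Others bid (3, 3, 8, 28): truth gives 0; no alternative beats it.
(Checking all 625 profiles: 256 have a profitable deviation, 369 do not.)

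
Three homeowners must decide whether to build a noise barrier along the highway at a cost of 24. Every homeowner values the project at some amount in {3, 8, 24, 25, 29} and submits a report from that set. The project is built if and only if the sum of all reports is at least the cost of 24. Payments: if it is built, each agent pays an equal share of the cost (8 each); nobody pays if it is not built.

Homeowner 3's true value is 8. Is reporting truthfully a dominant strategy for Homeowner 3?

Check each profile of the others' reports and compare truth against every alternative report.
Others report (3, 3): truth gives 0, best alternative gives 0.
Others report (3, 8): truth gives 0, best alternative gives 0.
Others report (3, 24): truth gives 0, best alternative gives 0.
Others report (3, 25): truth gives 0, best alternative gives 0.
Others report (3, 29): truth gives 0, best alternative gives 0.
Others report (8, 3): truth gives 0, best alternative gives 0.
(Remaining 19 profiles checked similarly; truth is weakly best in each.)
In every case the truthful report is at least as good as any alternative, so it is a dominant strategy.

Yes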